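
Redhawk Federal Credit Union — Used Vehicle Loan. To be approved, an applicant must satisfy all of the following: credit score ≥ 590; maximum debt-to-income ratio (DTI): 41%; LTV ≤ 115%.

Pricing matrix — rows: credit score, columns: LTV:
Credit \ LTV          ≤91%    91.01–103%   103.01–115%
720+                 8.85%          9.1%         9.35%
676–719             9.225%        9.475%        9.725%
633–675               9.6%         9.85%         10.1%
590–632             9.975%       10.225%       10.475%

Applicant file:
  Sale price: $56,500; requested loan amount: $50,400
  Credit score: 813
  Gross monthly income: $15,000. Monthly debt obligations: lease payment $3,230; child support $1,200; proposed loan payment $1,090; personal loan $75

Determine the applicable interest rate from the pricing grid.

8.85%

Credit score 813 ≥ 590; Total monthly debts = (3,230 + 1,200 + 1,090 + 75) = 5,595. Debt-to-income = 5,595/15,000 = 37.3% — meets 41% limit
Loan-to-value = 50,400/56,500 = 89.2% — pass (115% max)
Score 813 is in the 720+ band; LTV 89.2% is in the ≤91% band → 8.85%.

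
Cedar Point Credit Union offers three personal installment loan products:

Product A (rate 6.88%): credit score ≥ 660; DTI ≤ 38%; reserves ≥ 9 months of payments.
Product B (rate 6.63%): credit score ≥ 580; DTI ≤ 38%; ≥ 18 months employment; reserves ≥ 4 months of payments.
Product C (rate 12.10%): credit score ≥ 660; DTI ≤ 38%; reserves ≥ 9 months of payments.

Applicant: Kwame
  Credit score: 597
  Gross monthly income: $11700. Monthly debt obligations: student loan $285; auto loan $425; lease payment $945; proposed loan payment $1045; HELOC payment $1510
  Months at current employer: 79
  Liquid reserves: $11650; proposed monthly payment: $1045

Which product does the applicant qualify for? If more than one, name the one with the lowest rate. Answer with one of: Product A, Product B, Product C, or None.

Total debts = (285 + 425 + 945 + 1,045 + 1,510) = 4,210; DTI = 4,210/11,700 = 36%.
Reserves = 11,650/1,045 = 11.1 months.
Product A: score 597 < 660; DTI 36% ≤ 38%; reserves 11.1 ≥ 9 mo → does not qualify.
Product B: score 597 ≥ 580; DTI 36% ≤ 38%; employment 79 ≥ 18 mo; reserves 11.1 ≥ 4 mo → qualifies.
Product C: score 597 < 660; DTI 36% ≤ 38%; reserves 11.1 ≥ 9 mo → does not qualify.

Product B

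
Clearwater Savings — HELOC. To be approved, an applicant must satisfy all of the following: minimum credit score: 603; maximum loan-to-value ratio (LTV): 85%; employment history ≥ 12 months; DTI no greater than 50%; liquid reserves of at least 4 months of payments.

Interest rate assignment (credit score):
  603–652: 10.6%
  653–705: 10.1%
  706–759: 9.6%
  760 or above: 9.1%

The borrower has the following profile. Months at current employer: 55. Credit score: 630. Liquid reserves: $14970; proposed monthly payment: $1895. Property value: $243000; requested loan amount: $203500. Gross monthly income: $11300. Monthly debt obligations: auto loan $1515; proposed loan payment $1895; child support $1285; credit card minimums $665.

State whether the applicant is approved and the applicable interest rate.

Credit score 630 ≥ 603 (meets minimum)
Reserves: 14,970 ÷ 1,895 = 7.9 months (meets 4-month minimum)
Employment 55 ≥ 12 months
Total monthly debts = (1,515 + 1,895 + 1,285 + 665) = 5,360. Debt-to-income = 5,360/11,300 = 47.4% — meets 50% limit
LTV = 203,500/243,000 = 83.7% ≤ 85%
All requirements met. Score 630 falls in the 603–652 tier → 10.6%.

Approved at 10.6%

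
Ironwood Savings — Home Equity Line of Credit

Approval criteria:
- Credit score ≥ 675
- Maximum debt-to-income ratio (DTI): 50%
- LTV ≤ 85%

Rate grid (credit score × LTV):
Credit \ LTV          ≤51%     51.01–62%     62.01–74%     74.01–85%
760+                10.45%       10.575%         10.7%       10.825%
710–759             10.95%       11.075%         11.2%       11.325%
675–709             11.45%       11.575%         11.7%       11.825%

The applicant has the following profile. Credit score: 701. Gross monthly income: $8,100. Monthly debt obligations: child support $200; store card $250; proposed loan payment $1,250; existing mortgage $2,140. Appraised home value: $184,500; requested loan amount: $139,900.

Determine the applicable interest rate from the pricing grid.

Credit score 701 ≥ 675; Total monthly debts = (200 + 250 + 1,250 + 2,140) = 3,840. Debt-to-income = 3,840/8,100 = 47.4% — meets 50% limit
Loan-to-value = 139,900/184,500 = 75.8% — pass (85% max)
Credit 701 → row 675–709; LTV 75.8% → column 74.01–85%. Grid cell → 11.825%.

11.825%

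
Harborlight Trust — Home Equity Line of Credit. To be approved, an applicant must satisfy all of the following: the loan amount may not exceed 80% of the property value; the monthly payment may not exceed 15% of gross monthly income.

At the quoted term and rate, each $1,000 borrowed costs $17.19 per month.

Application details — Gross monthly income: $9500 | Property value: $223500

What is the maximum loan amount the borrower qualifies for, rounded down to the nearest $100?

$82,800

Payment cap: 15% × $9,500 = $1,425/month.
At $17.19 per $1,000, that supports 1,425/17.19 × 1,000 ≈ $82,897 → $82,800.
LTV cap: 80% × $223,500 = $178,800 → $178,800.
Binding constraint: payment-to-income.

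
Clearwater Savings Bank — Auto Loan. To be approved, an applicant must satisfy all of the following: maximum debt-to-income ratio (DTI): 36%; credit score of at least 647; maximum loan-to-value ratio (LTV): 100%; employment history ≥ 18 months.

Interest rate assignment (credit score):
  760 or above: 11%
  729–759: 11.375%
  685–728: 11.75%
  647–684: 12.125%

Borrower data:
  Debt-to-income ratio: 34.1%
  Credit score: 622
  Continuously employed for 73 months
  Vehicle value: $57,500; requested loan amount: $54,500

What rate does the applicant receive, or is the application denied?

Credit score 622 < 647 (below minimum)
Debt-to-income 34.1% vs 36% cap — pass
Employment 73 ≥ 18 months
LTV = 54,500/57,500 = 94.8% ≤ 100%
Not all requirements met → denied.

Denied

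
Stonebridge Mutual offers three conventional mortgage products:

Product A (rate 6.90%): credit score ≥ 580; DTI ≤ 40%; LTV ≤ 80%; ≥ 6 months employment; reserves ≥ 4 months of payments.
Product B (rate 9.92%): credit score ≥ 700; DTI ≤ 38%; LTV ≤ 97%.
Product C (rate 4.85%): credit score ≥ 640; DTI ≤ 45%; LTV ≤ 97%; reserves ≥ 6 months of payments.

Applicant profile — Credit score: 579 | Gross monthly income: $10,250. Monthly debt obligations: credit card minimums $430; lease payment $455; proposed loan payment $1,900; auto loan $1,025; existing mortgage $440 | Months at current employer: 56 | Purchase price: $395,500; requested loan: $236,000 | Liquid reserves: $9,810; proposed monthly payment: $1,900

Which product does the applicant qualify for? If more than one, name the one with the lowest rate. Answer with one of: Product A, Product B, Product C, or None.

None

Total debts = (430 + 455 + 1,900 + 1,025 + 440) = 4,250; DTI = 4,250/10,250 = 41.5%.
LTV = 236,000/395,500 = 59.7%.
Reserves = 9,810/1,900 = 5.2 months.
Product A: score 579 < 580; DTI 41.5% > 40%; LTV 59.7% ≤ 80%; employment 56 ≥ 6 mo; reserves 5.2 ≥ 4 mo → does not qualify.
Product B: score 579 < 700; DTI 41.5% > 38%; LTV 59.7% ≤ 97% → does not qualify.
Product C: score 579 < 640; DTI 41.5% ≤ 45%; LTV 59.7% ≤ 97%; reserves 5.2 < 6 mo → does not qualify.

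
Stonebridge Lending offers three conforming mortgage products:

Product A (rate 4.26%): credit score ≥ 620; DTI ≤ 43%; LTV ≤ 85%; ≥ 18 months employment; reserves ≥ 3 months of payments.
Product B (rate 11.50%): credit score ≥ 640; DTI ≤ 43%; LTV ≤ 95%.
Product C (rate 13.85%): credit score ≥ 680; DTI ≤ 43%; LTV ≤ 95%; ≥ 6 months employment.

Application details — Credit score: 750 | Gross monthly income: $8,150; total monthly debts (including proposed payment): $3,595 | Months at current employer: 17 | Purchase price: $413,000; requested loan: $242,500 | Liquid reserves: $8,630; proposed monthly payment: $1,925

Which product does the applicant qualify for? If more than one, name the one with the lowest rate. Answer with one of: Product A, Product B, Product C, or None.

DTI = 3,595/8,150 = 44.1%.
LTV = 242,500/413,000 = 58.7%.
Reserves = 8,630/1,925 = 4.5 months.
Product A: score 750 ≥ 620; DTI 44.1% > 43%; LTV 58.7% ≤ 85%; employment 17 < 18 mo; reserves 4.5 ≥ 3 mo → does not qualify.
Product B: score 750 ≥ 640; DTI 44.1% > 43%; LTV 58.7% ≤ 95% → does not qualify.
Product C: score 750 ≥ 680; DTI 44.1% > 43%; LTV 58.7% ≤ 95%; employment 17 ≥ 6 mo → does not qualify.

None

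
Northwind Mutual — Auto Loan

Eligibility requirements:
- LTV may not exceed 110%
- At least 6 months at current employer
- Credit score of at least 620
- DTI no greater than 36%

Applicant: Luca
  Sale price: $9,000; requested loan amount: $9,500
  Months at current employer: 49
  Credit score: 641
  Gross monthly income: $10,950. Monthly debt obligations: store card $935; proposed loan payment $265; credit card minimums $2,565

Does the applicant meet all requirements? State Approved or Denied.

Loan-to-value = 9,500/9,000 = 105.6% — pass (110% max)
Employment 49 ≥ 6 months
Credit score 641 ≥ 620 (meets)
Total monthly debts = (935 + 265 + 2,565) = 3,765. DTI = 3,765/10,950 = 34.4% ≤ 36%
All criteria satisfied.

Approved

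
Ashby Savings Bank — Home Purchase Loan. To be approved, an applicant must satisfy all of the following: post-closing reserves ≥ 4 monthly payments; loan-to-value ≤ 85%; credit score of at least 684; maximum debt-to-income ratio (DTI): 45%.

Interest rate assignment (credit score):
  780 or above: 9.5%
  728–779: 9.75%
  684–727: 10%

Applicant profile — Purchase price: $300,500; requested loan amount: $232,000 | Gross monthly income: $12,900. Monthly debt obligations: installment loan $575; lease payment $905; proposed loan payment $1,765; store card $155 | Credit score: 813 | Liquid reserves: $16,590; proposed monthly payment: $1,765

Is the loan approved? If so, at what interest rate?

Approved at 9.5%

Credit score 813 ≥ 684 (meets minimum)
Total monthly debts = (575 + 905 + 1,765 + 155) = 3,400. DTI = 3,400/12,900 = 26.4% ≤ 45%
LTV: 232,000 ÷ 300,500 = 77.2%, within 85% cap
Liquid reserves cover 16,590/1,765 = 9.4 months — ≥ 4 required
All requirements met. Score 813 falls in the 780 or above tier → 9.5%.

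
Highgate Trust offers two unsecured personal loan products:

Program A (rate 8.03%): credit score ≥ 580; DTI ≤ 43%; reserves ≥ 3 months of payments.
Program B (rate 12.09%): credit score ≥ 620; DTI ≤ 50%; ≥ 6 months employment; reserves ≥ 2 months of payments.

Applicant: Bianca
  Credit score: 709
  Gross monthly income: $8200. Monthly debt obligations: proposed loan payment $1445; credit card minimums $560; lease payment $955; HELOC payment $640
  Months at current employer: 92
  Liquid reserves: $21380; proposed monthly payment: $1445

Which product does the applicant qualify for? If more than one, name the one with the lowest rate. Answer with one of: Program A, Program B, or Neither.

Total debts = (1,445 + 560 + 955 + 640) = 3,600; DTI = 3,600/8,200 = 43.9%.
Reserves = 21,380/1,445 = 14.8 months.
Program A: score 709 ≥ 580; DTI 43.9% > 43%; reserves 14.8 ≥ 3 mo → does not qualify.
Program B: score 709 ≥ 620; DTI 43.9% ≤ 50%; employment 92 ≥ 6 mo; reserves 14.8 ≥ 2 mo → qualifies.

Program B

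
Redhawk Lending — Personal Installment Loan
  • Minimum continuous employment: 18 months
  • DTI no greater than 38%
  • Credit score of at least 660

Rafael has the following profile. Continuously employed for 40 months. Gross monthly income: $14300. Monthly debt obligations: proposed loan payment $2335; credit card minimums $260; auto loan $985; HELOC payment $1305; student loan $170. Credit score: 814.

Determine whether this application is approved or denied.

Approved

Employment 40 ≥ 18 months
Total monthly debts = (2,335 + 260 + 985 + 1,305 + 170) = 5,055. Debt-to-income = 5,055/14,300 = 35.3% — meets 38% limit
Credit score 814 ≥ 660 (meets)
All criteria satisfied.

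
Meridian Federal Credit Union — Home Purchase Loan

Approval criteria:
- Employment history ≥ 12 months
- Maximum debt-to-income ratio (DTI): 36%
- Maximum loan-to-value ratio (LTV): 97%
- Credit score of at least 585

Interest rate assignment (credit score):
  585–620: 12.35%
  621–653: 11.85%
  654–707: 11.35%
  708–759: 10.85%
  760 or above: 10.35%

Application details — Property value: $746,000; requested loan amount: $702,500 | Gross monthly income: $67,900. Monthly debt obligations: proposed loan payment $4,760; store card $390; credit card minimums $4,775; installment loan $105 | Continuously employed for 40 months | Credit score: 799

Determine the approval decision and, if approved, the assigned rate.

Credit score 799 ≥ 585 (meets minimum)
Total monthly debts = (4,760 + 390 + 4,775 + 105) = 10,030. Debt-to-income = 10,030/67,900 = 14.8% — meets 36% limit
LTV = 702,500/746,000 = 94.2% ≤ 97%
Employment 40 ≥ 12 months
All requirements met. Score 799 falls in the 760 or above tier → 10.35%.

Approved at 10.35%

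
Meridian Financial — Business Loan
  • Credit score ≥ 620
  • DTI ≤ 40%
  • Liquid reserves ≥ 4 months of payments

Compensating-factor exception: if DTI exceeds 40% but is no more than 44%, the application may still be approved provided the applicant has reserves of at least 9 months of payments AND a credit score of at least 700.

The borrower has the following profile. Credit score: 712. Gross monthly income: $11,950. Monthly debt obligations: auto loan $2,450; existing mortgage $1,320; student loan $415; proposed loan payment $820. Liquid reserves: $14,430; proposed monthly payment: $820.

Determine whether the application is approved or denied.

Credit score 712 ≥ 620 (meets base)
Total debts = (2,450 + 1,320 + 415 + 820) = 5,005. DTI: 5,005 ÷ 11,950 = 41.9%, over the 40% base limit.
Reserves = 14,430/820 = 17.6 months ≥ 4
DTI 41.9% is within the 40%–44% exception band; checking compensating factors.
Override check — reserves: 17.6 mo (ok); score: 712 (ok).
Both compensating conditions met → exception applies.

Approved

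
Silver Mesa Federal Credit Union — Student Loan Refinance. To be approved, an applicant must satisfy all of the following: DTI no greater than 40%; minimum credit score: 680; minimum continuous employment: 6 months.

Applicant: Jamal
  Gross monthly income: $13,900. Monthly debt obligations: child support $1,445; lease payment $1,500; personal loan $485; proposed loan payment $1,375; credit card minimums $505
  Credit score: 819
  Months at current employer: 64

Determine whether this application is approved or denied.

Total monthly debts = (1,445 + 1,500 + 485 + 1,375 + 505) = 5,310. Debt-to-income = 5,310/13,900 = 38.2% — meets 40% limit
Credit score 819 ≥ 680 (meets)
Employment 64 ≥ 6 months
All criteria satisfied.

Approved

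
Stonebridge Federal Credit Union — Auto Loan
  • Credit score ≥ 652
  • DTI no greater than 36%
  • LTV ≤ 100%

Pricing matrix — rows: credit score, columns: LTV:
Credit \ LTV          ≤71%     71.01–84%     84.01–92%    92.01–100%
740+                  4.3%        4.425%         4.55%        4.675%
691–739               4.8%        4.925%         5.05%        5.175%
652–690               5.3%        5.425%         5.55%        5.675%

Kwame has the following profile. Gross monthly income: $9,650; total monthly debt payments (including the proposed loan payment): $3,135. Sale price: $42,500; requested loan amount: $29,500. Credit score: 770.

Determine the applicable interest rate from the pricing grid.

4.3%

Credit score 770 ≥ 652; DTI = 3,135/9,650 = 32.5% ≤ 36%
Loan-to-value = 29,500/42,500 = 69.4% — pass (100% max)
Row: 770 falls in 740+. Column: 69.4% falls in ≤71%. Rate = 4.3%.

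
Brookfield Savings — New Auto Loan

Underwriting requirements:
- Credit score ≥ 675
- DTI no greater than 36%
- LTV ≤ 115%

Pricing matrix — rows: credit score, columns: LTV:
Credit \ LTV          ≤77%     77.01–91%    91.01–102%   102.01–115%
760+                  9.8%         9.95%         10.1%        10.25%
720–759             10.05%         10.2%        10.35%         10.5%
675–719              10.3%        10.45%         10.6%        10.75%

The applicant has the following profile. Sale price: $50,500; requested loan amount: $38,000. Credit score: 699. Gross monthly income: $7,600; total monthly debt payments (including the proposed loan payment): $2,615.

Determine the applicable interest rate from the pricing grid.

Credit score 699 ≥ 675; DTI: 2,615 ÷ 7,600 = 34.4%, within the 36% cap
Loan-to-value = 38,000/50,500 = 75.2% — pass (115% max)
Credit 699 → row 675–719; LTV 75.2% → column ≤77%. Grid cell → 10.3%.

10.3%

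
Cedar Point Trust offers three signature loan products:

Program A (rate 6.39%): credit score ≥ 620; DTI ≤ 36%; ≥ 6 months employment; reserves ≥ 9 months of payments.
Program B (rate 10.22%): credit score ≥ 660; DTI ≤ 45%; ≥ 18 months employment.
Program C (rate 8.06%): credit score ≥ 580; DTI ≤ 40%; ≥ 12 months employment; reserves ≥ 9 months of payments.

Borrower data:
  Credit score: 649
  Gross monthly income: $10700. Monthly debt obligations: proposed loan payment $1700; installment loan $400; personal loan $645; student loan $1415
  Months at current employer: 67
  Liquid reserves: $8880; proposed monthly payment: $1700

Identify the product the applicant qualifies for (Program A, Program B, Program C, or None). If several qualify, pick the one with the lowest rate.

None

Total debts = (1,700 + 400 + 645 + 1,415) = 4,160; DTI = 4,160/10,700 = 38.9%.
Reserves = 8,880/1,700 = 5.2 months.
Program A: score 649 ≥ 620; DTI 38.9% > 36%; employment 67 ≥ 6 mo; reserves 5.2 < 9 mo → does not qualify.
Program B: score 649 < 660; DTI 38.9% ≤ 45%; employment 67 ≥ 18 mo → does not qualify.
Program C: score 649 ≥ 580; DTI 38.9% ≤ 40%; employment 67 ≥ 12 mo; reserves 5.2 < 9 mo → does not qualify.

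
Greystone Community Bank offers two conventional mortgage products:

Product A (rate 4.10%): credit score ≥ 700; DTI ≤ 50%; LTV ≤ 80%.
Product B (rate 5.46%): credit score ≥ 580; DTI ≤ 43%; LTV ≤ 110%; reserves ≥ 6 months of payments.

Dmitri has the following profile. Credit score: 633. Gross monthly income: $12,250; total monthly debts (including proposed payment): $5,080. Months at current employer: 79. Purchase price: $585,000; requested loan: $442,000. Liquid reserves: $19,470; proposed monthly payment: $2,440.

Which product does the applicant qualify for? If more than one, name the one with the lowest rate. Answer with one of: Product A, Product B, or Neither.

Product B

DTI = 5,080/12,250 = 41.5%.
LTV = 442,000/585,000 = 75.6%.
Reserves = 19,470/2,440 = 8.0 months.
Product A: score 633 < 700; DTI 41.5% ≤ 50%; LTV 75.6% ≤ 80% → does not qualify.
Product B: score 633 ≥ 580; DTI 41.5% ≤ 43%; LTV 75.6% ≤ 110%; reserves 8.0 ≥ 6 mo → qualifies.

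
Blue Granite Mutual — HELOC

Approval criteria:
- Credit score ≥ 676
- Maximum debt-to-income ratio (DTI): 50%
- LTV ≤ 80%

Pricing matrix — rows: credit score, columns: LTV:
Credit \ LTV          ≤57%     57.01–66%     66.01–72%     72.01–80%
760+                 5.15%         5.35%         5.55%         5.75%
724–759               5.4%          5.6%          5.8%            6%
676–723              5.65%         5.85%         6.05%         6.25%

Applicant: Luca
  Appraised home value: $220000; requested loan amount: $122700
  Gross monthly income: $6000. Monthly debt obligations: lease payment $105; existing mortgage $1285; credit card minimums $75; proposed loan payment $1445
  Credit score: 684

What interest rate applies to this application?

5.65%

Credit score 684 ≥ 676; Total monthly debts = (105 + 1,285 + 75 + 1,445) = 2,910. Debt-to-income = 2,910/6,000 = 48.5% — meets 50% limit
LTV: 122,700 ÷ 220,000 = 55.8%, within 80% cap
Row: 684 falls in 676–723. Column: 55.8% falls in ≤57%. Rate = 5.65%.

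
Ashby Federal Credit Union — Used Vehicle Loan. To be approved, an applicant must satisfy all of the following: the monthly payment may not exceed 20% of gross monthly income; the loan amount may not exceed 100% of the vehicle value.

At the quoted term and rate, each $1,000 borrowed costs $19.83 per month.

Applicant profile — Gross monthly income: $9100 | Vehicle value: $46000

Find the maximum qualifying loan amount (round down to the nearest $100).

Payment cap: 20% × $9,100 = $1,820/month.
At $19.83 per $1,000, that supports 1,820/19.83 × 1,000 ≈ $91,780 → $91,700.
LTV cap: 100% × $46,000 = $46,000 → $46,000.
Binding constraint: loan-to-value.

$46,000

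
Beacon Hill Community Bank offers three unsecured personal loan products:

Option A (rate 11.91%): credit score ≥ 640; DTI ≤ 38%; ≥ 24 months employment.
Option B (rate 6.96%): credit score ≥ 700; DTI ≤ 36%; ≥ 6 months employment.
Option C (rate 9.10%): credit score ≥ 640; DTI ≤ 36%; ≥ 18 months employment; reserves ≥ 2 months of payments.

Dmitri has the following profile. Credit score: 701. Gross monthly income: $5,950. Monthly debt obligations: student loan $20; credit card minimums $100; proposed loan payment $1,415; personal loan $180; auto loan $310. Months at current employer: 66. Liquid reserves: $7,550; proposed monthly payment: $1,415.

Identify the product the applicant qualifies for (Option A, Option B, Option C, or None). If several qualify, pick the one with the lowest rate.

Total debts = (20 + 100 + 1,415 + 180 + 310) = 2,025; DTI = 2,025/5,950 = 34%.
Reserves = 7,550/1,415 = 5.3 months.
Option A: score 701 ≥ 640; DTI 34% ≤ 38%; employment 66 ≥ 24 mo → qualifies.
Option B: score 701 ≥ 700; DTI 34% ≤ 36%; employment 66 ≥ 6 mo → qualifies.
Option C: score 701 ≥ 640; DTI 34% ≤ 36%; employment 66 ≥ 18 mo; reserves 5.3 ≥ 2 mo → qualifies.
Qualifying: Option A, Option B, Option C. Lowest rate is 6.96% → Option B.

Option B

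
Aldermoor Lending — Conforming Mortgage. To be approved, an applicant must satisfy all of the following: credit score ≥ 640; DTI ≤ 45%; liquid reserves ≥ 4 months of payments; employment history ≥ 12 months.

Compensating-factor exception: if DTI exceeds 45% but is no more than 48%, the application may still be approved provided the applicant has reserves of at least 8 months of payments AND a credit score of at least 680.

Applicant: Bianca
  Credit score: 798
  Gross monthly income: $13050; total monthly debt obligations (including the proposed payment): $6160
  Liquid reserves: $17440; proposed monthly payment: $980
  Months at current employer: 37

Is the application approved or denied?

Approved

Credit score 798 ≥ 640 (meets base)
DTI = 6,160/13,050 = 47.2% > 45% — standard DTI limit exceeded.
Liquid reserves cover 17,440/980 = 17.8 months — ≥ 4 required
Employment 37 ≥ 12 months
47.2% falls in the override range (45%–48%), so the compensating-factor test applies.
Reserves 17.8 ≥ 8 months; credit score 798 ≥ 680.
Both override conditions satisfied; DTI exception granted.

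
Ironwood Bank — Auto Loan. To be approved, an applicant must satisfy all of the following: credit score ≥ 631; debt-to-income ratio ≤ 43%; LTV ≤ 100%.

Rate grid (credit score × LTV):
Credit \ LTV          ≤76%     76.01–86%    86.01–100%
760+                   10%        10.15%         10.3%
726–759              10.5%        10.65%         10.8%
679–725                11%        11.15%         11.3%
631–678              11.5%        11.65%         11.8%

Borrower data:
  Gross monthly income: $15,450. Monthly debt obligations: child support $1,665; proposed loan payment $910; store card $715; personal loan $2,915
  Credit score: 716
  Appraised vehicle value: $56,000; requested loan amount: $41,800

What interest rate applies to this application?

11%

Credit score 716 ≥ 631; Total monthly debts = (1,665 + 910 + 715 + 2,915) = 6,205. DTI = 6,205/15,450 = 40.2% ≤ 43%
LTV = 41,800/56,000 = 74.6% ≤ 100%
Row: 716 falls in 679–725. Column: 74.6% falls in ≤76%. Rate = 11%.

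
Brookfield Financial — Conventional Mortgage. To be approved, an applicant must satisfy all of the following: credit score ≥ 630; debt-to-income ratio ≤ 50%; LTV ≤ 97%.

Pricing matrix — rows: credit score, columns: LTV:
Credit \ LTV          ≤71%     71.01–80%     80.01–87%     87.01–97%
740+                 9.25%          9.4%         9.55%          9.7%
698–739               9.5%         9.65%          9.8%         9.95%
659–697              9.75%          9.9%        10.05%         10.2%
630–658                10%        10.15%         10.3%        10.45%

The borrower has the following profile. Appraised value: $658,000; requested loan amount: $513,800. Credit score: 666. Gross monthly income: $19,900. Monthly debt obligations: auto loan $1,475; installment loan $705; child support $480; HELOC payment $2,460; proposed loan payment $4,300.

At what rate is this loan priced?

9.9%

Credit score 666 ≥ 630; Total monthly debts = (1,475 + 705 + 480 + 2,460 + 4,300) = 9,420. DTI = 9,420/19,900 = 47.3% ≤ 50%
LTV: 513,800 ÷ 658,000 = 78.1%, within 97% cap
Score 666 is in the 659–697 band; LTV 78.1% is in the 71.01–80% band → 9.9%.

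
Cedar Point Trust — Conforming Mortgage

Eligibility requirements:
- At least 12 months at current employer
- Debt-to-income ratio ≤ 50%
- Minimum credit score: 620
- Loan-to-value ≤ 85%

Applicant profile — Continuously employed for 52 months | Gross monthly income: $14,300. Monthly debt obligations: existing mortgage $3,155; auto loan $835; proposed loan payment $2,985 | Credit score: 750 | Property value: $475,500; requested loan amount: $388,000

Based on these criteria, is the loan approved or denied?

Approved

Employment 52 ≥ 12 months
Total monthly debts = (3,155 + 835 + 2,985) = 6,975. DTI = 6,975/14,300 = 48.8% ≤ 50%
Credit score 750 ≥ 620 (meets)
Loan-to-value = 388,000/475,500 = 81.6% — pass (85% max)
All criteria satisfied.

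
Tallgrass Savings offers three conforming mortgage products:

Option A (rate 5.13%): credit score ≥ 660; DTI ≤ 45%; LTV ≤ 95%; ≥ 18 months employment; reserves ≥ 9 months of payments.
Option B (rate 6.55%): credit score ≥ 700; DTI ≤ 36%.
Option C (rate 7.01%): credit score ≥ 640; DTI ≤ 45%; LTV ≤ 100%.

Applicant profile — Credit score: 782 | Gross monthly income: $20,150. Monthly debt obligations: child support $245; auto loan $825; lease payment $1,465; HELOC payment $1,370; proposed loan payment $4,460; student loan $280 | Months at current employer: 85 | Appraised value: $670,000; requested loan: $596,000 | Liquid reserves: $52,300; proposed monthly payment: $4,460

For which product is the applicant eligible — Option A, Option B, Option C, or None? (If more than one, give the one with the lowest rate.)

Total debts = (245 + 825 + 1,465 + 1,370 + 4,460 + 280) = 8,645; DTI = 8,645/20,150 = 42.9%.
LTV = 596,000/670,000 = 89%.
Reserves = 52,300/4,460 = 11.7 months.
Option A: score 782 ≥ 660; DTI 42.9% ≤ 45%; LTV 89% ≤ 95%; employment 85 ≥ 18 mo; reserves 11.7 ≥ 9 mo → qualifies.
Option B: score 782 ≥ 700; DTI 42.9% > 36% → does not qualify.
Option C: score 782 ≥ 640; DTI 42.9% ≤ 45%; LTV 89% ≤ 100% → qualifies.
Qualifying: Option A, Option C. Lowest rate is 5.13% → Option A.

Option A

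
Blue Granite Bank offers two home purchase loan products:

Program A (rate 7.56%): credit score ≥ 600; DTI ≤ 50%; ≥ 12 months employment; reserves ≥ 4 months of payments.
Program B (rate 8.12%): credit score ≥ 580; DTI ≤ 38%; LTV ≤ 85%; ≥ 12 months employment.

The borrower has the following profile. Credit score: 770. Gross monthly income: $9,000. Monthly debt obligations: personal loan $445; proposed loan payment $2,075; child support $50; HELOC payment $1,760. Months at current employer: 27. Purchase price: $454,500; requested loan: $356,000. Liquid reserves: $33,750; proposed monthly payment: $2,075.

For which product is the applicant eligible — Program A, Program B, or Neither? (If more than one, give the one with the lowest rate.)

Program A

Total debts = (445 + 2,075 + 50 + 1,760) = 4,330; DTI = 4,330/9,000 = 48.1%.
LTV = 356,000/454,500 = 78.3%.
Reserves = 33,750/2,075 = 16.3 months.
Program A: score 770 ≥ 600; DTI 48.1% ≤ 50%; employment 27 ≥ 12 mo; reserves 16.3 ≥ 4 mo → qualifies.
Program B: score 770 ≥ 580; DTI 48.1% > 38%; LTV 78.3% ≤ 85%; employment 27 ≥ 12 mo → does not qualify.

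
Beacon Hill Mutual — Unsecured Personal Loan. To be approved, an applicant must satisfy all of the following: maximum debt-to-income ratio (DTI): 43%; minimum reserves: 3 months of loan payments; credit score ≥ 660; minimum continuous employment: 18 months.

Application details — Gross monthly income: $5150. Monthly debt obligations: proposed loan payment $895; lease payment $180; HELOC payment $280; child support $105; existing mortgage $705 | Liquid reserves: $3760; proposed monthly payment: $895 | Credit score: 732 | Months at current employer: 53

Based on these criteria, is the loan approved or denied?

Total monthly debts = (895 + 180 + 280 + 105 + 705) = 2,165. DTI: 2,165 ÷ 5,150 = 42%, within the 43% cap
Reserves: 3,760 ÷ 895 = 4.2 months (meets 3-month minimum)
Credit score 732 ≥ 660 (meets)
Employment 53 ≥ 18 months
All criteria satisfied.

Approved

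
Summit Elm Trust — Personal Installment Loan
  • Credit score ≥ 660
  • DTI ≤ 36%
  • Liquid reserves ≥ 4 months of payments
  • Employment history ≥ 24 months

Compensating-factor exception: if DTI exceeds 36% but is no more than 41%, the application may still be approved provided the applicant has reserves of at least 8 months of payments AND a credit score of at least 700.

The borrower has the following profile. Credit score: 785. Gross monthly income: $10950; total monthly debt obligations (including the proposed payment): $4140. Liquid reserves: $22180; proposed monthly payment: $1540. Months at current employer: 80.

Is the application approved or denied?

Approved

Credit score 785 ≥ 660 (meets base)
DTI: 4,140 ÷ 10,950 = 37.8%, over the 36% base limit.
Reserves: 22,180 ÷ 1,540 = 14.4 months (meets 4-month minimum)
Employment 80 ≥ 24 months
37.8% falls in the override range (36%–41%), so the compensating-factor test applies.
Reserves 14.4 ≥ 8 months; credit score 785 ≥ 700.
Both override conditions satisfied; DTI exception granted.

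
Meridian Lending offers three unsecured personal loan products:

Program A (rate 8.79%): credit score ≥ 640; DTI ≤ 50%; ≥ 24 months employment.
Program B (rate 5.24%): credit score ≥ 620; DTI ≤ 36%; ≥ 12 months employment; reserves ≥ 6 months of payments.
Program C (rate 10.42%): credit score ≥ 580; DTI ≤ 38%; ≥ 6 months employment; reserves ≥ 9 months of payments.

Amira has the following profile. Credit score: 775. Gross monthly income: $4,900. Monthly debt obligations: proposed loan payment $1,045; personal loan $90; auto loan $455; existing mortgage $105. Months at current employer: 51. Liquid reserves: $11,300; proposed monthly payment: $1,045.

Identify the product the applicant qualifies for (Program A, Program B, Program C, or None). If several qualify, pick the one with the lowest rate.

Total debts = (1,045 + 90 + 455 + 105) = 1,695; DTI = 1,695/4,900 = 34.6%.
Reserves = 11,300/1,045 = 10.8 months.
Program A: score 775 ≥ 640; DTI 34.6% ≤ 50%; employment 51 ≥ 24 mo → qualifies.
Program B: score 775 ≥ 620; DTI 34.6% ≤ 36%; employment 51 ≥ 12 mo; reserves 10.8 ≥ 6 mo → qualifies.
Program C: score 775 ≥ 580; DTI 34.6% ≤ 38%; employment 51 ≥ 6 mo; reserves 10.8 ≥ 9 mo → qualifies.
Qualifying: Program A, Program B, Program C. Lowest rate is 5.24% → Program B.

Program B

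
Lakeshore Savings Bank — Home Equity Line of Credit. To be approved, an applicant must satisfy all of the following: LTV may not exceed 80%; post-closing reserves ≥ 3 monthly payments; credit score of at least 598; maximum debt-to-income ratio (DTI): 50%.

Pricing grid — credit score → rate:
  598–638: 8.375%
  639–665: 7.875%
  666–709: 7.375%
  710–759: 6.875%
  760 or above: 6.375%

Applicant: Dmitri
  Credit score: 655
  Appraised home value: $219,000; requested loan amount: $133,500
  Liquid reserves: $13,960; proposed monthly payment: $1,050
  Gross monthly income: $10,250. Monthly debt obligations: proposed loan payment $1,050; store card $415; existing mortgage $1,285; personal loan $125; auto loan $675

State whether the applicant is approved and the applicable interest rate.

Credit score 655 ≥ 598 (meets minimum)
Loan-to-value = 133,500/219,000 = 61% — pass (80% max)
Total monthly debts = (1,050 + 415 + 1,285 + 125 + 675) = 3,550. Debt-to-income = 3,550/10,250 = 34.6% — meets 50% limit
Liquid reserves cover 13,960/1,050 = 13.3 months — ≥ 3 required
All requirements met. Score 655 falls in the 639–665 tier → 7.875%.

Approved at 7.875%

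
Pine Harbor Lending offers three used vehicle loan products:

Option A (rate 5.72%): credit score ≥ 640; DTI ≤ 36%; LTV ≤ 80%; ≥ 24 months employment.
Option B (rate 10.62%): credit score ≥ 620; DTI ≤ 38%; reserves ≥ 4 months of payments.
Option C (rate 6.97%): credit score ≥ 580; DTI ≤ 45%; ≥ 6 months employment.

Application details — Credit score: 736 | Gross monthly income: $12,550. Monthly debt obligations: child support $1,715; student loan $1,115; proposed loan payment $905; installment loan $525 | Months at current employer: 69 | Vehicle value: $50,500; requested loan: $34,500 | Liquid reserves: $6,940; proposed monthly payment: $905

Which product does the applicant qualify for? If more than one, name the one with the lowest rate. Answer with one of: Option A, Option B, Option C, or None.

Option A

Total debts = (1,715 + 1,115 + 905 + 525) = 4,260; DTI = 4,260/12,550 = 33.9%.
LTV = 34,500/50,500 = 68.3%.
Reserves = 6,940/905 = 7.7 months.
Option A: score 736 ≥ 640; DTI 33.9% ≤ 36%; LTV 68.3% ≤ 80%; employment 69 ≥ 24 mo → qualifies.
Option B: score 736 ≥ 620; DTI 33.9% ≤ 38%; reserves 7.7 ≥ 4 mo → qualifies.
Option C: score 736 ≥ 580; DTI 33.9% ≤ 45%; employment 69 ≥ 6 mo → qualifies.
Qualifying: Option A, Option B, Option C. Lowest rate is 5.72% → Option A.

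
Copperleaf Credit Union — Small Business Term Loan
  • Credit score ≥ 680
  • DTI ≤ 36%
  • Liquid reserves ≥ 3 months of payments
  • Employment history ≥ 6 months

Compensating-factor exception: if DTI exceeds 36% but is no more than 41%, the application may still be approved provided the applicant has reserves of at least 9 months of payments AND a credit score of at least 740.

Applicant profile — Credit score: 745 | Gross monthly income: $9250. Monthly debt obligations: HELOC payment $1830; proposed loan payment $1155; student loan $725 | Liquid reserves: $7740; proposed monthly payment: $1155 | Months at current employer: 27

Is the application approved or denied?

Denied

Credit score 745 ≥ 680 (meets base)
Total debts = (1,830 + 1,155 + 725) = 3,710. DTI = 3,710/9,250 = 40.1% > 36% — standard DTI limit exceeded.
Liquid reserves cover 7,740/1,155 = 6.7 months — ≥ 3 required
Employment 27 ≥ 6 months
40.1% falls in the override range (36%–41%), so the compensating-factor test applies.
Override check — reserves: 6.7 mo (short of 9); score: 745 (ok).
Compensating-factor requirement not fully met.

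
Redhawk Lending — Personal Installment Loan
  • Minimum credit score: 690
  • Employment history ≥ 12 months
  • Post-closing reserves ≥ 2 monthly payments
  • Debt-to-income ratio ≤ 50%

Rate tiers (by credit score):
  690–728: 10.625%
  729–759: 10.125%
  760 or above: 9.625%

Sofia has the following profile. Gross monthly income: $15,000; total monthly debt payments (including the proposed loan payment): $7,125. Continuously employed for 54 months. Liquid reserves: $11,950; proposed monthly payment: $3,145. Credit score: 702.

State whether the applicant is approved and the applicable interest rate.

Credit score 702 ≥ 690 (meets minimum)
Employment 54 ≥ 12 months
Liquid reserves cover 11,950/3,145 = 3.8 months — ≥ 2 required
Debt-to-income = 7,125/15,000 = 47.5% — meets 50% limit
All requirements met. Score 702 falls in the 690–728 tier → 10.625%.

Approved at 10.625%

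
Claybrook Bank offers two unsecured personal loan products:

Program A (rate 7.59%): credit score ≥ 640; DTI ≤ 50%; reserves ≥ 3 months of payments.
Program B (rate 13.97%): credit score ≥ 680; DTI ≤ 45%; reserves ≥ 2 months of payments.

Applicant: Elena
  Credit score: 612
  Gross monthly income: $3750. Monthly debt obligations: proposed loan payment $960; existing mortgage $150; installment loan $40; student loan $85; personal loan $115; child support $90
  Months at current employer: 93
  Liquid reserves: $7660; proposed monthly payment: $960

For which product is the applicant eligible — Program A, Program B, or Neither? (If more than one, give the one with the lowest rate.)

Total debts = (960 + 150 + 40 + 85 + 115 + 90) = 1,440; DTI = 1,440/3,750 = 38.4%.
Reserves = 7,660/960 = 8.0 months.
Program A: score 612 < 640; DTI 38.4% ≤ 50%; reserves 8.0 ≥ 3 mo → does not qualify.
Program B: score 612 < 680; DTI 38.4% ≤ 45%; reserves 8.0 ≥ 2 mo → does not qualify.

Neither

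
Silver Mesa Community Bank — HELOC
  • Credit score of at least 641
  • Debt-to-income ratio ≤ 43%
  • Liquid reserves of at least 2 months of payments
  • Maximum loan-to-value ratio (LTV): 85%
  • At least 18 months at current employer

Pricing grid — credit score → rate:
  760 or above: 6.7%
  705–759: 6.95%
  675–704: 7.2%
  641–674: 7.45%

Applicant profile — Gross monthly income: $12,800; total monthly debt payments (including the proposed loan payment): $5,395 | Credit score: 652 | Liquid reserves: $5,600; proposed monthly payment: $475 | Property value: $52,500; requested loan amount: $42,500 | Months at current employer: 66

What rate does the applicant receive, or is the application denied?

Credit score 652 ≥ 641 (meets minimum)
Reserves: 5,600 ÷ 475 = 11.8 months (meets 2-month minimum)
DTI: 5,395 ÷ 12,800 = 42.1%, within the 43% cap
Employment 66 ≥ 18 months
Loan-to-value = 42,500/52,500 = 81% — pass (85% max)
All requirements met. Score 652 falls in the 641–674 tier → 7.45%.

Approved at 7.45%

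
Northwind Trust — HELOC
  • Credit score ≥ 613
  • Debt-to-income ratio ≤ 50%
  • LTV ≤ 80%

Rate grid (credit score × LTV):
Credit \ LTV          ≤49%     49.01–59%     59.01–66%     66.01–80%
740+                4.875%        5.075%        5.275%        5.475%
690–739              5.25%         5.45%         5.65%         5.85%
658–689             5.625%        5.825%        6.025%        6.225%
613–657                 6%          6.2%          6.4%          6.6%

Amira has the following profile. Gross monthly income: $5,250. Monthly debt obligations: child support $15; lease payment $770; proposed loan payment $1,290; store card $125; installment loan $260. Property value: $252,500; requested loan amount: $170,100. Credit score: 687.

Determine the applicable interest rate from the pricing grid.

Credit score 687 ≥ 613; Total monthly debts = (15 + 770 + 1,290 + 125 + 260) = 2,460. DTI = 2,460/5,250 = 46.9% ≤ 50%
Loan-to-value = 170,100/252,500 = 67.4% — pass (80% max)
Score 687 is in the 658–689 band; LTV 67.4% is in the 66.01–80% band → 6.225%.

6.225%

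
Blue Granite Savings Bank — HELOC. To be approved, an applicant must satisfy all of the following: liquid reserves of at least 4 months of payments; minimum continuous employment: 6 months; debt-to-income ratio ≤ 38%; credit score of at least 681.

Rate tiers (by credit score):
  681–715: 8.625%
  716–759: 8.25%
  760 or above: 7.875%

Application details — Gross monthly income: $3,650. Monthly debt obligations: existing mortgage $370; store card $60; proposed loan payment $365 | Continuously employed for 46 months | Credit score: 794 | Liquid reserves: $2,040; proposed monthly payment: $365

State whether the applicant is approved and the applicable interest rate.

Approved at 7.875%

Credit score 794 ≥ 681 (meets minimum)
Employment 46 ≥ 6 months
Total monthly debts = (370 + 60 + 365) = 795. Debt-to-income = 795/3,650 = 21.8% — meets 38% limit
Reserves = 2,040/365 = 5.6 months ≥ 4
All requirements met. Score 794 falls in the 760 or above tier → 7.875%.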